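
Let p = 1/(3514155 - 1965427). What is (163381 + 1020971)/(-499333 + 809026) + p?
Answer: 611413137983/159876740168 ≈ 3.8243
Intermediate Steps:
p = 1/1548728 ≈ 6.4569e-7
(163381 + 1020971)/(-499333 + 809026) + p = (163381 + 1020971)/(-499333 + 809026) + 1/1548728 = 1184352/309693 + 1/1548728 = 1184352*(1/309693) + 1/1548728 = 394784/103231 + 1/1548728 = 611413137983/159876740168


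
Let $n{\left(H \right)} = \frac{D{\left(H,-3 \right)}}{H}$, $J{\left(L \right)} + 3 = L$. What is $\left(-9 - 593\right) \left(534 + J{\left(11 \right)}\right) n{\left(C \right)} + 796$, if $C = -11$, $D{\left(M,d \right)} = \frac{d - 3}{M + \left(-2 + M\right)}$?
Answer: $\frac{90327}{11} \approx 8211.5$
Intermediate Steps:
$J{\left(L \right)} = -3 + L$
$D{\left(M,d \right)} = \frac{-3 + d}{-2 + 2 M}$
$n{\left(H \right)} = - \frac{3}{H \left(-1 + H\right)}$ ($n{\left(H \right)} = \frac{\frac{1}{2} \frac{1}{-1 + H} \left(-3 - 3\right)}{H} = \frac{\frac{1}{2} \frac{1}{-1 + H} \left(-6\right)}{H} = \frac{\left(-3\right) \frac{1}{-1 + H}}{H} = - \frac{3}{H \left(-1 + H\right)}$)
$\left(-9 - 593\right) \left(534 + J{\left(11 \right)}\right) n{\left(C \right)} + 796 = \left(-9 - 593\right) \left(534 + \left(-3 + 11\right)\right) \left(- \frac{3}{\left(-11\right) \left(-1 - 11\right)}\right) + 796 = - 602 \left(534 + 8\right) \left(\left(-3\right) \left(- \frac{1}{11}\right) \frac{1}{-12}\right) + 796 = \left(-602\right) 542 \left(\left(-3\right) \left(- \frac{1}{11}\right) \left(- \frac{1}{12}\right)\right) + 796 = \left(-326284\right) \left(- \frac{1}{44}\right) + 796 = \frac{81571}{11} + 796 = \frac{90327}{11}$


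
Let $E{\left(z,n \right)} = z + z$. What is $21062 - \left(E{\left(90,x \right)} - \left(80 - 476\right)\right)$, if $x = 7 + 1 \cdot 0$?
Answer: $20486$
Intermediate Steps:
$x = 7$ ($x = 7 + 0 = 7$)
$E{\left(z,n \right)} = 2 z$
$21062 - \left(E{\left(90,x \right)} - \left(80 - 476\right)\right) = 21062 - \left(2 \cdot 90 - \left(80 - 476\right)\right) = 21062 - \left(180 - \left(80 - 476\right)\right) = 21062 - \left(180 - -396\right) = 21062 - \left(180 + 396\right) = 21062 - 576 = 20486$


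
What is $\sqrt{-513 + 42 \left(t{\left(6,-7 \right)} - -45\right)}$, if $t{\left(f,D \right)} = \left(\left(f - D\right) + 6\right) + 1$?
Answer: $\sqrt{2217} \approx 47.085$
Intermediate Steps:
$t{\left(f,D \right)} = 7 + f - D$ ($t{\left(f,D \right)} = \left(6 + f - D\right) + 1 = 7 + f - D$)
$\sqrt{-513 + 42 \left(t{\left(6,-7 \right)} - -45\right)} = \sqrt{-513 + 42 \left(\left(7 + 6 - -7\right) - -45\right)} = \sqrt{-513 + 42 \left(\left(7 + 6 + 7\right) + 45\right)} = \sqrt{-513 + 42 \left(20 + 45\right)} = \sqrt{-513 + 42 \cdot 65} = \sqrt{-513 + 2730} = \sqrt{2217}$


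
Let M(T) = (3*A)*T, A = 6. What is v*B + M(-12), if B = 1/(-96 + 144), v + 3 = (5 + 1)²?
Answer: -3445/16 ≈ -215.31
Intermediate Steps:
M(T) = 18*T (M(T) = (3*6)*T = 18*T)
v = 33 (v = -3 + (5 + 1)² = -3 + 6² = -3 + 36 = 33)
B = 1/48 ≈ 0.020833
v*B + M(-12) = 33*(1/48) + 18*(-12) = 11/16 - 216 = -3445/16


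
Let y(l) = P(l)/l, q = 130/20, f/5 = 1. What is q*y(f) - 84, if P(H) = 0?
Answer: -84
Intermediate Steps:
f = 5 (f = 5*1 = 5)
q = 13/2 (q = 130*(1/20) = 13/2 ≈ 6.5000)
y(l) = 0 (y(l) = 0/l = 0)
q*y(f) - 84 = (13/2)*0 - 84 = 0 - 84 = -84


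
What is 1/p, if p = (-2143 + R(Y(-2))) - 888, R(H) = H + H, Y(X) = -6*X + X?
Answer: -1/3011 ≈ -0.00033212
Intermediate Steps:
Y(X) = -5*X
R(H) = 2*H
p = -3011 (p = (-2143 + 2*(-5*(-2))) - 888 = (-2143 + 2*10) - 888 = (-2143 + 20) - 888 = -2123 - 888 = -3011)
1/p = 1/(-3011) = -1/3011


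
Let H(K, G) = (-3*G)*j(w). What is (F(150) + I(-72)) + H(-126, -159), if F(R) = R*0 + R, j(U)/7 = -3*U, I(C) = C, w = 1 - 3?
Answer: 20112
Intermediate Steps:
w = -2
j(U) = -21*U (j(U) = 7*(-3*U) = -21*U)
F(R) = R (F(R) = 0 + R = R)
H(K, G) = -126*G (H(K, G) = (-3*G)*(-21*(-2)) = -3*G*42 = -126*G)
(F(150) + I(-72)) + H(-126, -159) = (150 - 72) - 126*(-159) = 78 + 20034 = 20112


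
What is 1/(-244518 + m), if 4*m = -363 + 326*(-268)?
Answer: -4/1065803 ≈ -3.7530e-6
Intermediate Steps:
m = -87731/4 (m = (-363 + 326*(-268))/4 = (-363 - 87368)/4 = (1/4)*(-87731) = -87731/4 ≈ -21933.)
1/(-244518 + m) = 1/(-244518 - 87731/4) = 1/(-1065803/4) = -4/1065803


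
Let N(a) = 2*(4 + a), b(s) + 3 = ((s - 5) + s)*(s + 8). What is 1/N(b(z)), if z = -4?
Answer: -1/102 ≈ -0.0098039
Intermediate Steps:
b(s) = -3 + (-5 + 2*s)*(8 + s) (b(s) = -3 + ((s - 5) + s)*(s + 8) = -3 + ((-5 + s) + s)*(8 + s) = -3 + (-5 + 2*s)*(8 + s))
N(a) = 8 + 2*a
1/N(b(z)) = 1/(8 + 2*(-43 + 2*(-4)² + 11*(-4))) = 1/(8 + 2*(-43 + 2*16 - 44)) = 1/(8 + 2*(-43 + 32 - 44)) = 1/(8 + 2*(-55)) = 1/(8 - 110) = 1/(-102) = -1/102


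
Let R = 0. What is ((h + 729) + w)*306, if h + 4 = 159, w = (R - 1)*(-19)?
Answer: 276318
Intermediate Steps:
w = 19 (w = (0 - 1)*(-19) = -1*(-19) = 19)
h = 155 (h = -4 + 159 = 155)
((h + 729) + w)*306 = ((155 + 729) + 19)*306 = (884 + 19)*306 = 903*306 = 276318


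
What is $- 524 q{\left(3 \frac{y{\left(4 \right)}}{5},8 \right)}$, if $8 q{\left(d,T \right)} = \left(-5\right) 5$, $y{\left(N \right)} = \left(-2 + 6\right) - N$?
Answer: $\frac{3275}{2} \approx 1637.5$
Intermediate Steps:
$y{\left(N \right)} = 4 - N$
$q{\left(d,T \right)} = - \frac{25}{8}$ ($q{\left(d,T \right)} = \frac{\left(-5\right) 5}{8} = \frac{1}{8} \left(-25\right) = - \frac{25}{8}$)
$- 524 q{\left(3 \frac{y{\left(4 \right)}}{5},8 \right)} = \left(-524\right) \left(- \frac{25}{8}\right) = \frac{3275}{2}$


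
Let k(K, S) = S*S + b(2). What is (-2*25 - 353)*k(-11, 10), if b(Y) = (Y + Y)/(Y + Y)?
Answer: -40703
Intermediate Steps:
b(Y) = 1 (b(Y) = (2*Y)/((2*Y)) = (2*Y)*(1/(2*Y)) = 1)
k(K, S) = 1 + S² (k(K, S) = S*S + 1 = S² + 1 = 1 + S²)
(-2*25 - 353)*k(-11, 10) = (-2*25 - 353)*(1 + 10²) = (-50 - 353)*(1 + 100) = -403*101 = -40703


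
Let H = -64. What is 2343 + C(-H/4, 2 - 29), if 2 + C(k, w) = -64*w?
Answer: 4069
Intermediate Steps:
C(k, w) = -2 - 64*w
2343 + C(-H/4, 2 - 29) = 2343 + (-2 - 64*(2 - 29)) = 2343 + (-2 - 64*(-27)) = 2343 + (-2 + 1728) = 2343 + 1726 = 4069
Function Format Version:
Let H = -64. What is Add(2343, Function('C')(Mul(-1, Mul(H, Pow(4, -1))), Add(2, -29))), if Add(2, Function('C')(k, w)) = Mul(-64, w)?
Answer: 4069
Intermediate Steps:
Function('C')(k, w) = Add(-2, Mul(-64, w))
Add(2343, Function('C')(Mul(-1, Mul(H, Pow(4, -1))), Add(2, -29))) = Add(2343, Add(-2, Mul(-64, Add(2, -29)))) = Add(2343, Add(-2, Mul(-64, -27))) = Add(2343, Add(-2, 1728)) = Add(2343, 1726) = 4069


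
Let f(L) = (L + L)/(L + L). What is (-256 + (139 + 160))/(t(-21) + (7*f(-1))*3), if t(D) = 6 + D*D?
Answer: 43/468 ≈ 0.091880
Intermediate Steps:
f(L) = 1 (f(L) = (2*L)/((2*L)) = (2*L)*(1/(2*L)) = 1)
t(D) = 6 + D²
(-256 + (139 + 160))/(t(-21) + (7*f(-1))*3) = (-256 + (139 + 160))/((6 + (-21)²) + (7*1)*3) = (-256 + 299)/((6 + 441) + 7*3) = 43/(447 + 21) = 43/468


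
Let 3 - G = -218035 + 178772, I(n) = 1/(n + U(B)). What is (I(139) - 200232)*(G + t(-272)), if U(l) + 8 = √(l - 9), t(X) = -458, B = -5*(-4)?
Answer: -1359855552924/175 - 396*√11/175 ≈ -7.7706e+9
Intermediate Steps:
B = 20
U(l) = -8 + √(-9 + l) (U(l) = -8 + √(l - 9) = -8 + √(-9 + l))
I(n) = 1/(-8 + n + √11) (I(n) = 1/(n + (-8 + √(-9 + 20))) = 1/(n + (-8 + √11)) = 1/(-8 + n + √11))
G = 39266 (G = 3 - (-218035 + 178772) = 3 - 1*(-39263) = 3 + 39263 = 39266)
(I(139) - 200232)*(G + t(-272)) = (1/(-8 + 139 + √11) - 200232)*(39266 - 458) = (1/(131 + √11) - 200232)*38808 = (-200232 + 1/(131 + √11))*38808 = -7770603456 + 38808/(131 + √11)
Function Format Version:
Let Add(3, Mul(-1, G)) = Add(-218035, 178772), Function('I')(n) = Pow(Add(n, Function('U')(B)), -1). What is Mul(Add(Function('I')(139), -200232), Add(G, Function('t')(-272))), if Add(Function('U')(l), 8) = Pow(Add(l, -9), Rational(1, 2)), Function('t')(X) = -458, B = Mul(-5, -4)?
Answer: Add(Rational(-1359855552924, 175), Mul(Rational(-396, 175), Pow(11, Rational(1, 2)))) ≈ -7.7706e+9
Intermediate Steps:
B = 20
Function('U')(l) = Add(-8, Pow(Add(-9, l), Rational(1, 2))) (Function('U')(l) = Add(-8, Pow(Add(l, -9), Rational(1, 2))) = Add(-8, Pow(Add(-9, l), Rational(1, 2))))
Function('I')(n) = Pow(Add(-8, n, Pow(11, Rational(1, 2))), -1) (Function('I')(n) = Pow(Add(n, Add(-8, Pow(Add(-9, 20), Rational(1, 2)))), -1) = Pow(Add(n, Add(-8, Pow(11, Rational(1, 2)))), -1) = Pow(Add(-8, n, Pow(11, Rational(1, 2))), -1))
G = 39266 (G = Add(3, Mul(-1, Add(-218035, 178772))) = Add(3, Mul(-1, -39263)) = Add(3, 39263) = 39266)
Mul(Add(Function('I')(139), -200232), Add(G, Function('t')(-272))) = Mul(Add(Pow(Add(-8, 139, Pow(11, Rational(1, 2))), -1), -200232), Add(39266, -458)) = Mul(Add(Pow(Add(131, Pow(11, Rational(1, 2))), -1), -200232), 38808) = Mul(Add(-200232, Pow(Add(131, Pow(11, Rational(1, 2))), -1)), 38808) = Add(-7770603456, Mul(38808, Pow(Add(131, Pow(11, Rational(1, 2))), -1)))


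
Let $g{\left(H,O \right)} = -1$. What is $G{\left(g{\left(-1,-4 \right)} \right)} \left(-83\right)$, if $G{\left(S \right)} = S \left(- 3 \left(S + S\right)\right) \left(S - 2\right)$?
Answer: $-1494$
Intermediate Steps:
$G{\left(S \right)} = - 6 S^{2} \left(-2 + S\right)$ ($G{\left(S \right)} = S \left(- 3 \cdot 2 S\right) \left(-2 + S\right) = S \left(- 6 S\right) \left(-2 + S\right) = - 6 S^{2} \left(-2 + S\right)$)
$G{\left(g{\left(-1,-4 \right)} \right)} \left(-83\right) = 6 \left(-1\right)^{2} \left(2 - -1\right) \left(-83\right) = 6 \cdot 1 \left(2 + 1\right) \left(-83\right) = 6 \cdot 1 \cdot 3 \left(-83\right) = 18 \left(-83\right) = -1494$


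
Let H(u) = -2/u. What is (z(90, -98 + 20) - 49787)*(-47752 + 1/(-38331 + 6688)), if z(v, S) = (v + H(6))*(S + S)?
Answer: 96365079647175/31643 ≈ 3.0454e+9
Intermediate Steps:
z(v, S) = 2*S*(-1/3 + v) (z(v, S) = (v - 2/6)*(S + S) = (v - 2*1/6)*(2*S) = (v - 1/3)*(2*S) = (-1/3 + v)*(2*S) = 2*S*(-1/3 + v))
(z(90, -98 + 20) - 49787)*(-47752 + 1/(-38331 + 6688)) = (2*(-98 + 20)*(-1 + 3*90)/3 - 49787)*(-47752 + 1/(-38331 + 6688)) = ((2/3)*(-78)*(-1 + 270) - 49787)*(-47752 + 1/(-31643)) = ((2/3)*(-78)*269 - 49787)*(-47752 - 1/31643) = (-13988 - 49787)*(-1511016537/31643) = -63775*(-1511016537/31643) = 96365079647175/31643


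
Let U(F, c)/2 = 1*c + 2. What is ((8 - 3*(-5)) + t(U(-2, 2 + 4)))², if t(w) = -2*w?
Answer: 81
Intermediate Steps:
U(F, c) = 4 + 2*c (U(F, c) = 2*(1*c + 2) = 2*(c + 2) = 2*(2 + c) = 4 + 2*c)
((8 - 3*(-5)) + t(U(-2, 2 + 4)))² = ((8 - 3*(-5)) - 2*(4 + 2*(2 + 4)))² = ((8 - 1*(-15)) - 2*(4 + 2*6))² = ((8 + 15) - 2*(4 + 12))² = (23 - 2*16)² = (23 - 32)² = (-9)² = 81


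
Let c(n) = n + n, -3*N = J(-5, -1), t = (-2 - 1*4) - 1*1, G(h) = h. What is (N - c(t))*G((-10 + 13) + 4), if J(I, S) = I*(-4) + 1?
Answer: 49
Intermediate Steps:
t = -7 (t = (-2 - 4) - 1 = -6 - 1 = -7)
J(I, S) = 1 - 4*I (J(I, S) = -4*I + 1 = 1 - 4*I)
N = -7 (N = -(1 - 4*(-5))/3 = -(1 + 20)/3 = -1/3*21 = -7)
c(n) = 2*n
(N - c(t))*G((-10 + 13) + 4) = (-7 - 2*(-7))*((-10 + 13) + 4) = (-7 - 1*(-14))*(3 + 4) = (-7 + 14)*7 = 7*7 = 49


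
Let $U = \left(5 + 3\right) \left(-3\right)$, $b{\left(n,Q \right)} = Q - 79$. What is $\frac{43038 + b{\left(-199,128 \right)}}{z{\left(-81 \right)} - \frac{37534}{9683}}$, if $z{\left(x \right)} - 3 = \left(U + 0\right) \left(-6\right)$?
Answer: $\frac{417211421}{1385867} \approx 301.05$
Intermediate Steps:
$b{\left(n,Q \right)} = -79 + Q$
$U = -24$ ($U = 8 \left(-3\right) = -24$)
$z{\left(x \right)} = 147$ ($z{\left(x \right)} = 3 + \left(-24 + 0\right) \left(-6\right) = 3 - -144 = 3 + 144 = 147$)
$\frac{43038 + b{\left(-199,128 \right)}}{z{\left(-81 \right)} - \frac{37534}{9683}} = \frac{43038 + \left(-79 + 128\right)}{147 - \frac{37534}{9683}} = \frac{43038 + 49}{147 - \frac{37534}{9683}} = \frac{43087}{147 - \frac{37534}{9683}} = \frac{43087}{\frac{1385867}{9683}} = 43087 \cdot \frac{9683}{1385867} = \frac{417211421}{1385867}$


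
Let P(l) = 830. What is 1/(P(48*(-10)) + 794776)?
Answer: 1/795606 ≈ 1.2569e-6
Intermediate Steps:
1/(P(48*(-10)) + 794776) = 1/(830 + 794776) = 1/795606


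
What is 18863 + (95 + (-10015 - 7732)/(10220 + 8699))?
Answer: 358648655/18919 ≈ 18957.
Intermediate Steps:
18863 + (95 + (-10015 - 7732)/(10220 + 8699)) = 18863 + (95 - 17747/18919) = 18863 + 1779558/18919 = 358648655/18919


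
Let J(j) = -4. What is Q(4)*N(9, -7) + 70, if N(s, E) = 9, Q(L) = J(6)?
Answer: 34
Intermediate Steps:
Q(L) = -4
Q(4)*N(9, -7) + 70 = -4*9 + 70 = -36 + 70 = 34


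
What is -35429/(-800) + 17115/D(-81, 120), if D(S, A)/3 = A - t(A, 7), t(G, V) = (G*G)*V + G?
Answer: 636907/14400 ≈ 44.230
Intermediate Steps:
t(G, V) = G + V*G² (t(G, V) = G²*V + G = V*G² + G = G + V*G²)
D(S, A) = 3*A - 3*A*(1 + 7*A) (D(S, A) = 3*(A - A*(1 + A*7)) = 3*(A - A*(1 + 7*A)) = 3*A - 3*A*(1 + 7*A))
-35429/(-800) + 17115/D(-81, 120) = -35429/(-800) + 17115/((-21*120²)) = -35429*(-1/800) + 17115/((-21*14400)) = 35429/800 + 17115/(-302400) = 35429/800 + 17115*(-1/302400) = 35429/800 - 163/2880 = 636907/14400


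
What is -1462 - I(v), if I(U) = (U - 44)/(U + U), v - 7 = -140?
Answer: -389069/266 ≈ -1462.7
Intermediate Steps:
v = -133 (v = 7 - 140 = -133)
I(U) = (-44 + U)/(2*U) (I(U) = (-44 + U)/((2*U)) = (-44 + U)*(1/(2*U)) = (-44 + U)/(2*U))
-1462 - I(v) = -1462 - (-44 - 133)/(2*(-133)) = -1462 - (-1)*(-177)/(2*133) = -1462 - 1*177/266 = -1462 - 177/266 = -389069/266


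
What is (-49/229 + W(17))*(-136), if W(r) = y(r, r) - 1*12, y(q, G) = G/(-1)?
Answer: 909840/229 ≈ 3973.1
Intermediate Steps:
y(q, G) = -G (y(q, G) = G*(-1) = -G)
W(r) = -12 - r (W(r) = -r - 1*12 = -r - 12 = -12 - r)
(-49/229 + W(17))*(-136) = (-49/229 + (-12 - 1*17))*(-136) = (-49*1/229 + (-12 - 17))*(-136) = (-49/229 - 29)*(-136) = -6690/229*(-136) = 909840/229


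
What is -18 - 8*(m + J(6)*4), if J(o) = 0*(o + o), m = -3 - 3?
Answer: 30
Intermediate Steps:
m = -6
J(o) = 0 (J(o) = 0*(2*o) = 0)
-18 - 8*(m + J(6)*4) = -18 - 8*(-6 + 0*4) = -18 - 8*(-6 + 0) = -18 - 8*(-6) = -18 + 48 = 30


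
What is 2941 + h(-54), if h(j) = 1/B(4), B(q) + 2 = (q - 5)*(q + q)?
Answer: 29409/10 ≈ 2940.9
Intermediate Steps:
B(q) = -2 + 2*q*(-5 + q) (B(q) = -2 + (q - 5)*(q + q) = -2 + (-5 + q)*(2*q) = -2 + 2*q*(-5 + q))
h(j) = -⅒ (h(j) = 1/(-2 - 10*4 + 2*4²) = 1/(-2 - 40 + 2*16) = 1/(-2 - 40 + 32) = 1/(-10) = -⅒)
2941 + h(-54) = 2941 - ⅒ = 29409/10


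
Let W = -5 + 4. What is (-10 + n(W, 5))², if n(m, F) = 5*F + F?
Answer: 400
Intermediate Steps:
W = -1
n(m, F) = 6*F
(-10 + n(W, 5))² = (-10 + 6*5)² = (-10 + 30)² = 20² = 400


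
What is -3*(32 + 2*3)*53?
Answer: -6042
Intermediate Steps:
-3*(32 + 2*3)*53 = -3*(32 + 6)*53 = -114*53 = -3*2014 = -6042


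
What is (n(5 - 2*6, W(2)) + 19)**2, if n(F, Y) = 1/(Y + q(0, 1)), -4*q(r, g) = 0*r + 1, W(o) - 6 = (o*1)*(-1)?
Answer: 83521/225 ≈ 371.20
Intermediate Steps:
W(o) = 6 - o (W(o) = 6 + (o*1)*(-1) = 6 + o*(-1) = 6 - o)
q(r, g) = -1/4 (q(r, g) = -(0*r + 1)/4 = -(0 + 1)/4 = -1/4*1 = -1/4)
n(F, Y) = 1/(-1/4 + Y) (n(F, Y) = 1/(Y - 1/4) = 1/(-1/4 + Y))
(n(5 - 2*6, W(2)) + 19)**2 = (4/(-1 + 4*(6 - 1*2)) + 19)**2 = (4/(-1 + 4*(6 - 2)) + 19)**2 = (4/(-1 + 4*4) + 19)**2 = (4/(-1 + 16) + 19)**2 = (4/15 + 19)**2 = (289/15)**2 = 83521/225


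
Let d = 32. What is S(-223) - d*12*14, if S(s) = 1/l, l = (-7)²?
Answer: -263423/49 ≈ -5376.0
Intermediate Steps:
l = 49
S(s) = 1/49
S(-223) - d*12*14 = 1/49 - 32*12*14 = 1/49 - 384*14 = 1/49 - 1*5376 = 1/49 - 5376 = -263423/49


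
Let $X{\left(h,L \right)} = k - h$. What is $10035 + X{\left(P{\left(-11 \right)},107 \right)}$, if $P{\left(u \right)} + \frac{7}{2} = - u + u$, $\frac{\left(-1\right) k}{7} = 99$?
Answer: $\frac{18691}{2} \approx 9345.5$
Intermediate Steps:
$k = -693$ ($k = \left(-7\right) 99 = -693$)
$P{\left(u \right)} = - \frac{7}{2}$ ($P{\left(u \right)} = - \frac{7}{2} + \left(- u + u\right) = - \frac{7}{2} + 0 = - \frac{7}{2}$)
$X{\left(h,L \right)} = -693 - h$
$10035 + X{\left(P{\left(-11 \right)},107 \right)} = 10035 - \frac{1379}{2} = \frac{18691}{2}$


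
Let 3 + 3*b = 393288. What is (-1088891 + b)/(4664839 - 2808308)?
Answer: -957796/1856531 ≈ -0.51591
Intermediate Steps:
b = 131095 (b = -1 + (1/3)*393288 = -1 + 131096 = 131095)
(-1088891 + b)/(4664839 - 2808308) = (-1088891 + 131095)/(4664839 - 2808308) = -957796/1856531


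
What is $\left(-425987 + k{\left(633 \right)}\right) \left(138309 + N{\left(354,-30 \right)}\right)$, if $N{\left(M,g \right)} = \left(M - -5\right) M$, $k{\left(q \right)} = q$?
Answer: $-112886824830$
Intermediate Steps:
$N{\left(M,g \right)} = M \left(5 + M\right)$ ($N{\left(M,g \right)} = \left(M + 5\right) M = \left(5 + M\right) M = M \left(5 + M\right)$)
$\left(-425987 + k{\left(633 \right)}\right) \left(138309 + N{\left(354,-30 \right)}\right) = \left(-425987 + 633\right) \left(138309 + 354 \left(5 + 354\right)\right) = - 425354 \left(138309 + 354 \cdot 359\right) = - 425354 \left(138309 + 127086\right) = \left(-425354\right) 265395 = -112886824830$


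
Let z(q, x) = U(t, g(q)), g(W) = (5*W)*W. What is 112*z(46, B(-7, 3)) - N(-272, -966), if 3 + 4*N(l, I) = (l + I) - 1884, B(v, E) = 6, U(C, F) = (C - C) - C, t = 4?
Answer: 1333/4 ≈ 333.25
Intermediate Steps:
g(W) = 5*W²
U(C, F) = -C (U(C, F) = 0 - C = -C)
z(q, x) = -4 (z(q, x) = -1*4 = -4)
N(l, I) = -1887/4 + I/4 + l/4 (N(l, I) = -¾ + ((l + I) - 1884)/4 = -¾ + ((I + l) - 1884)/4 = -¾ + (-1884 + I + l)/4 = -¾ + (-471 + I/4 + l/4) = -1887/4 + I/4 + l/4)
112*z(46, B(-7, 3)) - N(-272, -966) = 112*(-4) - (-1887/4 + (¼)*(-966) + (¼)*(-272)) = -448 - (-1887/4 - 483/2 - 68) = -448 - 1*(-3125/4) = -448 + 3125/4 = 1333/4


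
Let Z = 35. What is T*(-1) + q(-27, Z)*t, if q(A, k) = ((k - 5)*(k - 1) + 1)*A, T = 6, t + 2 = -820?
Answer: 22660068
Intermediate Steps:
t = -822 (t = -2 - 820 = -822)
q(A, k) = A*(1 + (-1 + k)*(-5 + k)) (q(A, k) = ((-5 + k)*(-1 + k) + 1)*A = ((-1 + k)*(-5 + k) + 1)*A = (1 + (-1 + k)*(-5 + k))*A = A*(1 + (-1 + k)*(-5 + k)))
T*(-1) + q(-27, Z)*t = 6*(-1) - 27*(6 + 35² - 6*35)*(-822) = -6 - 27*(6 + 1225 - 210)*(-822) = -6 - 27*1021*(-822) = -6 - 27567*(-822) = -6 + 22660074 = 22660068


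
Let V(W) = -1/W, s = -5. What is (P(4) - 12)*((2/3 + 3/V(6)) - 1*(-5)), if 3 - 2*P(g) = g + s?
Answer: 370/3 ≈ 123.33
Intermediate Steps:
P(g) = 4 - g/2 (P(g) = 3/2 - (g - 5)/2 = 3/2 - (-5 + g)/2 = 3/2 + (5/2 - g/2) = 4 - g/2)
(P(4) - 12)*((2/3 + 3/V(6)) - 1*(-5)) = ((4 - ½*4) - 12)*((2/3 + 3/((-1/6))) - 1*(-5)) = ((4 - 2) - 12)*((2*(⅓) + 3/((-1*⅙))) + 5) = (2 - 12)*((⅔ + 3/(-⅙)) + 5) = -10*((⅔ + 3*(-6)) + 5) = -10*((⅔ - 18) + 5) = -10*(-52/3 + 5) = -10*(-37/3) = 370/3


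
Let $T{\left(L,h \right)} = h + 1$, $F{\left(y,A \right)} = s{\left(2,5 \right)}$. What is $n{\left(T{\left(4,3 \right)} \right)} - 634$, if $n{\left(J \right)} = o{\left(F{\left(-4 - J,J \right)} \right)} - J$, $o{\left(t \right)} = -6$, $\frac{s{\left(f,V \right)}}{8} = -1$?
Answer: $-644$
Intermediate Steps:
$s{\left(f,V \right)} = -8$ ($s{\left(f,V \right)} = 8 \left(-1\right) = -8$)
$F{\left(y,A \right)} = -8$
$T{\left(L,h \right)} = 1 + h$
$n{\left(J \right)} = -6 - J$
$n{\left(T{\left(4,3 \right)} \right)} - 634 = \left(-6 - \left(1 + 3\right)\right) - 634 = \left(-6 - 4\right) - 634 = -10 - 634 = -644$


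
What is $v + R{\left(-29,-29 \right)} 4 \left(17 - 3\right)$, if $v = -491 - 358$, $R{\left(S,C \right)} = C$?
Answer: $-2473$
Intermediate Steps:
$v = -849$
$v + R{\left(-29,-29 \right)} 4 \left(17 - 3\right) = -849 - 29 \cdot 4 \left(17 - 3\right) = -849 - 29 \cdot 4 \cdot 14 = -849 - 1624 = -2473$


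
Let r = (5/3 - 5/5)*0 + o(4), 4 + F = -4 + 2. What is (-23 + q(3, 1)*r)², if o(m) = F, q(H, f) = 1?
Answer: 841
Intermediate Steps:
F = -6 (F = -4 + (-4 + 2) = -4 - 2 = -6)
o(m) = -6
r = -6 (r = (5/3 - 5/5)*0 - 6 = (5*(⅓) - 5*⅕)*0 - 6 = (5/3 - 1)*0 - 6 = (⅔)*0 - 6 = 0 - 6 = -6)
(-23 + q(3, 1)*r)² = (-23 + 1*(-6))² = (-23 - 6)² = (-29)² = 841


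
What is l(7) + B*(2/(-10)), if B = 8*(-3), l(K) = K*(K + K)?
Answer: 514/5 ≈ 102.80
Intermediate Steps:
l(K) = 2*K² (l(K) = K*(2*K) = 2*K²)
B = -24
l(7) + B*(2/(-10)) = 2*7² - 48/(-10) = 2*49 - 48*(-1)/10 = 98 - 24*(-⅕) = 98 + 24/5 = 514/5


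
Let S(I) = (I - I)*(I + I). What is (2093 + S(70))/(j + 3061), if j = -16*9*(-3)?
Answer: 299/499 ≈ 0.59920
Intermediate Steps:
S(I) = 0 (S(I) = 0*(2*I) = 0)
j = 432 (j = -144*(-3) = 432)
(2093 + S(70))/(j + 3061) = (2093 + 0)/(432 + 3061) = 2093/3493 = 2093*(1/3493) = 299/499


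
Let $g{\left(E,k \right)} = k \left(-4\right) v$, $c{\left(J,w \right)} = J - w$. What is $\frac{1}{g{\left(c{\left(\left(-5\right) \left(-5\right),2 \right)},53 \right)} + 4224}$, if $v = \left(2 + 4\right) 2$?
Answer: $\frac{1}{1680} \approx 0.00059524$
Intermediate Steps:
$v = 12$ ($v = 6 \cdot 2 = 12$)
$g{\left(E,k \right)} = - 48 k$ ($g{\left(E,k \right)} = k \left(-4\right) 12 = - 4 k 12 = - 48 k$)
$\frac{1}{g{\left(c{\left(\left(-5\right) \left(-5\right),2 \right)},53 \right)} + 4224} = \frac{1}{\left(-48\right) 53 + 4224} = \frac{1}{-2544 + 4224} = \frac{1}{1680}$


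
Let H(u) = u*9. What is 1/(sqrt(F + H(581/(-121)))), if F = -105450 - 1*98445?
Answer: -11*I*sqrt(685459)/4112754 ≈ -0.0022144*I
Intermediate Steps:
H(u) = 9*u
F = -203895 (F = -105450 - 98445 = -203895)
1/(sqrt(F + H(581/(-121)))) = 1/(sqrt(-203895 + 9*(581/(-121)))) = 1/(sqrt(-203895 + 9*(581*(-1/121)))) = 1/(sqrt(-203895 + 9*(-581/121))) = 1/(sqrt(-203895 - 5229/121)) = 1/(sqrt(-24676524/121)) = 1/(6*I*sqrt(685459)/11) = -11*I*sqrt(685459)/4112754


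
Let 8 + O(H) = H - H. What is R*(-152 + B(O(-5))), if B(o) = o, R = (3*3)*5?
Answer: -7200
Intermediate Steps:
O(H) = -8 (O(H) = -8 + (H - H) = -8 + 0 = -8)
R = 45 (R = 9*5 = 45)
R*(-152 + B(O(-5))) = 45*(-152 - 8) = 45*(-160) = -7200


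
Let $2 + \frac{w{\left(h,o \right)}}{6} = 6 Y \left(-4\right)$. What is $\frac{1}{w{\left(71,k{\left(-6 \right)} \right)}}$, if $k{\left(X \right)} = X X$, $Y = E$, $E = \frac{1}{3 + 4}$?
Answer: $- \frac{7}{228} \approx -0.030702$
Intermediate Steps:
$E = \frac{1}{7} \approx 0.14286$
$Y = \frac{1}{7} \approx 0.14286$
$k{\left(X \right)} = X^{2}$
$w{\left(h,o \right)} = - \frac{228}{7}$ ($w{\left(h,o \right)} = -12 + 6 \cdot 6 \cdot \frac{1}{7} \left(-4\right) = -12 + 6 \cdot \frac{6}{7} \left(-4\right) = -12 + 6 \left(- \frac{24}{7}\right) = -12 - \frac{144}{7} = - \frac{228}{7}$)
$\frac{1}{w{\left(71,k{\left(-6 \right)} \right)}} = \frac{1}{- \frac{228}{7}} = - \frac{7}{228}$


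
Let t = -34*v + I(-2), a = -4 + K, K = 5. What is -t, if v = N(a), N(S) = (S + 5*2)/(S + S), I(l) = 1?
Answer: 186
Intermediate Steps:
a = 1 (a = -4 + 5 = 1)
N(S) = (10 + S)/(2*S) (N(S) = (S + 10)/((2*S)) = (10 + S)*(1/(2*S)) = (10 + S)/(2*S))
v = 11/2 (v = (½)*(10 + 1)/1 = (½)*1*11 = 11/2 ≈ 5.5000)
t = -186 (t = -34*11/2 + 1 = -187 + 1 = -186)
-t = -1*(-186) = 186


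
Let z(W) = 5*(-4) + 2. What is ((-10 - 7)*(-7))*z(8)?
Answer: -2142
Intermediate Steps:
z(W) = -18 (z(W) = -20 + 2 = -18)
((-10 - 7)*(-7))*z(8) = ((-10 - 7)*(-7))*(-18) = -17*(-7)*(-18) = 119*(-18) = -2142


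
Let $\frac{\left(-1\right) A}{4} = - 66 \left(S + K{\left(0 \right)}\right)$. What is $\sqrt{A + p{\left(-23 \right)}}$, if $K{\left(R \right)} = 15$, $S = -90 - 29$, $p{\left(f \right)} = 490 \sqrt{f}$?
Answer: $\sqrt{-27456 + 490 i \sqrt{23}} \approx 7.0846 + 165.85 i$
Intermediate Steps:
$S = -119$
$A = -27456$ ($A = - 4 \left(- 66 \left(-119 + 15\right)\right) = - 4 \left(\left(-66\right) \left(-104\right)\right) = \left(-4\right) 6864 = -27456$)
$\sqrt{A + p{\left(-23 \right)}} = \sqrt{-27456 + 490 \sqrt{-23}} = \sqrt{-27456 + 490 i \sqrt{23}}$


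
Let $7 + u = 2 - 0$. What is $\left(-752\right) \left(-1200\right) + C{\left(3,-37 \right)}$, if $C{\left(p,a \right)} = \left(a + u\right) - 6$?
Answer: $902352$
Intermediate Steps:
$u = -5$ ($u = -7 + \left(2 - 0\right) = -7 + \left(2 + 0\right) = -7 + 2 = -5$)
$C{\left(p,a \right)} = -11 + a$ ($C{\left(p,a \right)} = \left(a - 5\right) - 6 = \left(-5 + a\right) - 6 = -11 + a$)
$\left(-752\right) \left(-1200\right) + C{\left(3,-37 \right)} = \left(-752\right) \left(-1200\right) - 48 = 902400 - 48 = 902352$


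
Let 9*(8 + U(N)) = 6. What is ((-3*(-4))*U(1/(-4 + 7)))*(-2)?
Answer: 176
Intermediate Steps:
U(N) = -22/3 (U(N) = -8 + (⅑)*6 = -8 + ⅔ = -22/3)
((-3*(-4))*U(1/(-4 + 7)))*(-2) = (-3*(-4)*(-22/3))*(-2) = (12*(-22/3))*(-2) = -88*(-2) = 176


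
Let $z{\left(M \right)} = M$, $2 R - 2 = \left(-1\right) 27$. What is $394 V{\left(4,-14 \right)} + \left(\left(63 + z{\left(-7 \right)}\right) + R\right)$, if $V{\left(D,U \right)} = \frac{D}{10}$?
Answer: $\frac{2011}{10} \approx 201.1$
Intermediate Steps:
$R = - \frac{25}{2}$ ($R = 1 + \frac{\left(-1\right) 27}{2} = 1 + \frac{1}{2} \left(-27\right) = 1 - \frac{27}{2} = - \frac{25}{2} \approx -12.5$)
$V{\left(D,U \right)} = \frac{D}{10}$ ($V{\left(D,U \right)} = D \frac{1}{10} = \frac{D}{10}$)
$394 V{\left(4,-14 \right)} + \left(\left(63 + z{\left(-7 \right)}\right) + R\right) = 394 \cdot \frac{1}{10} \cdot 4 + \left(\left(63 - 7\right) - \frac{25}{2}\right) = 394 \cdot \frac{2}{5} + \left(56 - \frac{25}{2}\right) = \frac{788}{5} + \frac{87}{2} = \frac{2011}{10}$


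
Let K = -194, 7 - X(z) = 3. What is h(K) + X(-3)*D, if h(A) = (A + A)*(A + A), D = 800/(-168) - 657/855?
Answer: 300291148/1995 ≈ 1.5052e+5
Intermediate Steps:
X(z) = 4 (X(z) = 7 - 1*3 = 7 - 3 = 4)
D = -11033/1995 (D = 800*(-1/168) - 657*1/855 = -100/21 - 73/95 = -11033/1995 ≈ -5.5303)
h(A) = 4*A**2 (h(A) = (2*A)*(2*A) = 4*A**2)
h(K) + X(-3)*D = 4*(-194)**2 + 4*(-11033/1995) = 4*37636 - 44132/1995 = 150544 - 44132/1995 = 300291148/1995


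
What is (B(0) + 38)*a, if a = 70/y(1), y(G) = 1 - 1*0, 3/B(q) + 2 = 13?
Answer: 29470/11 ≈ 2679.1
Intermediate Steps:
B(q) = 3/11 (B(q) = 3/(-2 + 13) = 3/11)
y(G) = 1 (y(G) = 1 + 0 = 1)
a = 70 (a = 70/1 = 70*1 = 70)
(B(0) + 38)*a = (3/11 + 38)*70 = (421/11)*70 = 29470/11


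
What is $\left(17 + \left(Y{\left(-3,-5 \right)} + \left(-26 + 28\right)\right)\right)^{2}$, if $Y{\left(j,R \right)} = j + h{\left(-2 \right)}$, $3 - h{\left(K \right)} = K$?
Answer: $441$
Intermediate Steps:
$h{\left(K \right)} = 3 - K$
$Y{\left(j,R \right)} = 5 + j$ ($Y{\left(j,R \right)} = j + \left(3 - -2\right) = j + \left(3 + 2\right) = j + 5 = 5 + j$)
$\left(17 + \left(Y{\left(-3,-5 \right)} + \left(-26 + 28\right)\right)\right)^{2} = \left(17 + \left(\left(5 - 3\right) + \left(-26 + 28\right)\right)\right)^{2} = \left(17 + \left(2 + 2\right)\right)^{2} = \left(17 + 4\right)^{2} = 21^{2} = 441$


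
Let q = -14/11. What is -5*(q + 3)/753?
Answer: -95/8283 ≈ -0.011469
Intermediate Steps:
q = -14/11 (q = -14*1/11 = -14/11 ≈ -1.2727)
-5*(q + 3)/753 = -5*(-14/11 + 3)/753 = -5*19/11*(1/753) = -95/11*1/753 = -95/8283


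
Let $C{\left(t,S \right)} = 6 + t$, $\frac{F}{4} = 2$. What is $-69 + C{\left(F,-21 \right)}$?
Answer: $-55$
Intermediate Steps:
$F = 8$ ($F = 4 \cdot 2 = 8$)
$-69 + C{\left(F,-21 \right)} = -69 + \left(6 + 8\right) = -69 + 14 = -55$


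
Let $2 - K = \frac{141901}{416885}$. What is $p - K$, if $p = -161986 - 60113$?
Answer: $- \frac{92590433484}{416885} \approx -2.221 \cdot 10^{5}$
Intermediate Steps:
$p = -222099$
$K = \frac{691869}{416885}$ ($K = 2 - \frac{141901}{416885} = \frac{691869}{416885} \approx 1.6596$)
$p - K = -222099 - \frac{691869}{416885} = - \frac{92590433484}{416885}$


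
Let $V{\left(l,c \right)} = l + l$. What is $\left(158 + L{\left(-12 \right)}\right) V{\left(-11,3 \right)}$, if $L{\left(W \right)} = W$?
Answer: $-3212$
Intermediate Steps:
$V{\left(l,c \right)} = 2 l$
$\left(158 + L{\left(-12 \right)}\right) V{\left(-11,3 \right)} = \left(158 - 12\right) 2 \left(-11\right) = 146 \left(-22\right) = -3212$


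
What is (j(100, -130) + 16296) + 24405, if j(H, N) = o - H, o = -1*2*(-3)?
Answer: 40607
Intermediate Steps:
o = 6 (o = -2*(-3) = 6)
j(H, N) = 6 - H
(j(100, -130) + 16296) + 24405 = ((6 - 1*100) + 16296) + 24405 = ((6 - 100) + 16296) + 24405 = (-94 + 16296) + 24405 = 16202 + 24405 = 40607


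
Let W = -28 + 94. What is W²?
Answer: 4356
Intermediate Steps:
W = 66
W² = 66² = 4356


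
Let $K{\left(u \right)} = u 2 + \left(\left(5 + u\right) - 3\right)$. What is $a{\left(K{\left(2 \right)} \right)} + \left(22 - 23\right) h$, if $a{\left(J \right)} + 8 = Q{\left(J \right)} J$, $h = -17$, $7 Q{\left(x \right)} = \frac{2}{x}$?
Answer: $\frac{65}{7} \approx 9.2857$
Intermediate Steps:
$Q{\left(x \right)} = \frac{2}{7 x}$ ($Q{\left(x \right)} = \frac{2 \frac{1}{x}}{7} = \frac{2}{7 x}$)
$K{\left(u \right)} = 2 + 3 u$ ($K{\left(u \right)} = 2 u + \left(2 + u\right) = 2 + 3 u$)
$a{\left(J \right)} = - \frac{54}{7}$ ($a{\left(J \right)} = -8 + \frac{2}{7 J} J = -8 + \frac{2}{7} = - \frac{54}{7}$)
$a{\left(K{\left(2 \right)} \right)} + \left(22 - 23\right) h = - \frac{54}{7} + \left(22 - 23\right) \left(-17\right) = - \frac{54}{7} - -17 = - \frac{54}{7} + 17 = \frac{65}{7}$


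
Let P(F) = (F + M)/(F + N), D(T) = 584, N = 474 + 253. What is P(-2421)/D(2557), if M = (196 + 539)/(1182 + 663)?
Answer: 148867/60841704 ≈ 0.0024468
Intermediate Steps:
M = 49/123 (M = 735/1845 = 735*(1/1845) = 49/123 ≈ 0.39837)
N = 727
P(F) = (49/123 + F)/(727 + F) (P(F) = (F + 49/123)/(F + 727) = (49/123 + F)/(727 + F))
P(-2421)/D(2557) = ((49/123 - 2421)/(727 - 2421))/584 = (-297734/123/(-1694))*(1/584) = -1/1694*(-297734/123)*(1/584) = (148867/104181)*(1/584) = 148867/60841704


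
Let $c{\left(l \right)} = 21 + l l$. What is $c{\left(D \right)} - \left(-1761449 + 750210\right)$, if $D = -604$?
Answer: $1376076$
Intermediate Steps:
$c{\left(l \right)} = 21 + l^{2}$
$c{\left(D \right)} - \left(-1761449 + 750210\right) = \left(21 + \left(-604\right)^{2}\right) - \left(-1761449 + 750210\right) = \left(21 + 364816\right) - -1011239 = 364837 + 1011239 = 1376076$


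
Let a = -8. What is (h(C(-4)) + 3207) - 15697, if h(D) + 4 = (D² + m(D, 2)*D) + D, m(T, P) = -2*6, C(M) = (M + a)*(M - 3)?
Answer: -6362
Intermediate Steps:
C(M) = (-8 + M)*(-3 + M) (C(M) = (M - 8)*(M - 3) = (-8 + M)*(-3 + M))
m(T, P) = -12
h(D) = -4 + D² - 11*D (h(D) = -4 + ((D² - 12*D) + D) = -4 + (D² - 11*D) = -4 + D² - 11*D)
(h(C(-4)) + 3207) - 15697 = ((-4 + (24 + (-4)² - 11*(-4))² - 11*(24 + (-4)² - 11*(-4))) + 3207) - 15697 = ((-4 + (24 + 16 + 44)² - 11*(24 + 16 + 44)) + 3207) - 15697 = ((-4 + 84² - 11*84) + 3207) - 15697 = ((-4 + 7056 - 924) + 3207) - 15697 = (6128 + 3207) - 15697 = 9335 - 15697 = -6362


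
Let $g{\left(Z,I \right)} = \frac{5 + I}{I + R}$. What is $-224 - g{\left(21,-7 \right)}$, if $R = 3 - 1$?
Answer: $- \frac{1122}{5} \approx -224.4$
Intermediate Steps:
$R = 2$ ($R = 3 - 1 = 2$)
$g{\left(Z,I \right)} = \frac{5 + I}{2 + I}$ ($g{\left(Z,I \right)} = \frac{5 + I}{I + 2} = \frac{5 + I}{2 + I}$)
$-224 - g{\left(21,-7 \right)} = -224 - \frac{5 - 7}{2 - 7} = -224 - \frac{1}{-5} \left(-2\right) = -224 - \left(- \frac{1}{5}\right) \left(-2\right) = -224 - \frac{2}{5} = - \frac{1122}{5}$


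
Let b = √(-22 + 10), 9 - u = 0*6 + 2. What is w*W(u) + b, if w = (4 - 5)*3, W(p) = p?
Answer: -21 + 2*I*√3 ≈ -21.0 + 3.4641*I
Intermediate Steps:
u = 7 (u = 9 - (0*6 + 2) = 9 - (0 + 2) = 9 - 1*2 = 9 - 2 = 7)
w = -3 (w = -1*3 = -3)
b = 2*I*√3 (b = √(-12) = 2*I*√3 ≈ 3.4641*I)
w*W(u) + b = -3*7 + 2*I*√3 = -21 + 2*I*√3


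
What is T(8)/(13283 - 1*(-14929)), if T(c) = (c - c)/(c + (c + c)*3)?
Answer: 0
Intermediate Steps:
T(c) = 0 (T(c) = 0/(c + (2*c)*3) = 0/(c + 6*c) = 0/((7*c)) = 0*(1/(7*c)) = 0)
T(8)/(13283 - 1*(-14929)) = 0/(13283 - 1*(-14929)) = 0/(13283 + 14929) = 0/28212 = 0*(1/28212) = 0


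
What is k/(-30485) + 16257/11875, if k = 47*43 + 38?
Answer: 94228804/72401875 ≈ 1.3015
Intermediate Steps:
k = 2059 (k = 2021 + 38 = 2059)
k/(-30485) + 16257/11875 = 2059/(-30485) + 16257/11875 = 2059*(-1/30485) + 16257*(1/11875) = -2059/30485 + 16257/11875 = 94228804/72401875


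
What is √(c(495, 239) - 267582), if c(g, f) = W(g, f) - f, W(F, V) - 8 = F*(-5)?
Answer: 12*I*√1877 ≈ 519.89*I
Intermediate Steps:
W(F, V) = 8 - 5*F (W(F, V) = 8 + F*(-5) = 8 - 5*F)
c(g, f) = 8 - f - 5*g (c(g, f) = (8 - 5*g) - f = 8 - f - 5*g)
√(c(495, 239) - 267582) = √((8 - 1*239 - 5*495) - 267582) = √((8 - 239 - 2475) - 267582) = √(-2706 - 267582) = √(-270288) = 12*I*√1877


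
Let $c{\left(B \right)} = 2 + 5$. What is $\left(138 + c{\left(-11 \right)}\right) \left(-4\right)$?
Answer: $-580$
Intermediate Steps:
$c{\left(B \right)} = 7$
$\left(138 + c{\left(-11 \right)}\right) \left(-4\right) = \left(138 + 7\right) \left(-4\right) = 145 \left(-4\right) = -580$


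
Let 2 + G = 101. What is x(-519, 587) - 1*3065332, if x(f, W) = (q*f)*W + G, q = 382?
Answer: -119442679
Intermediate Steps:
G = 99 (G = -2 + 101 = 99)
x(f, W) = 99 + 382*W*f (x(f, W) = (382*f)*W + 99 = 382*W*f + 99 = 99 + 382*W*f)
x(-519, 587) - 1*3065332 = (99 + 382*587*(-519)) - 1*3065332 = (99 - 116377446) - 3065332 = -116377347 - 3065332 = -119442679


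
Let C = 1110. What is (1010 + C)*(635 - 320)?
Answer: 667800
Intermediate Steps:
(1010 + C)*(635 - 320) = (1010 + 1110)*(635 - 320) = 2120*315 = 667800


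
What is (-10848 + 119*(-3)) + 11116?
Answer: -89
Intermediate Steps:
(-10848 + 119*(-3)) + 11116 = (-10848 - 357) + 11116 = -11205 + 11116 = -89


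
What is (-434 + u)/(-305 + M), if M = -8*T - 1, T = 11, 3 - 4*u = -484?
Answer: 1249/1576 ≈ 0.79251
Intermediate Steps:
u = 487/4 (u = 3/4 - 1/4*(-484) = 3/4 + 121 = 487/4 ≈ 121.75)
M = -89 (M = -8*11 - 1 = -88 - 1 = -89)
(-434 + u)/(-305 + M) = (-434 + 487/4)/(-305 - 89) = -1249/4/(-394) = -1249/4*(-1/394) = 1249/1576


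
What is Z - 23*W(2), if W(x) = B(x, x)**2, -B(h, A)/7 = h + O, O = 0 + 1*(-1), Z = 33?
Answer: -1094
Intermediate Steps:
O = -1 (O = 0 - 1 = -1)
B(h, A) = 7 - 7*h (B(h, A) = -7*(h - 1) = -7*(-1 + h) = 7 - 7*h)
W(x) = (7 - 7*x)**2
Z - 23*W(2) = 33 - 1127*(-1 + 2)**2 = 33 - 1127*1**2 = 33 - 1127 = -1094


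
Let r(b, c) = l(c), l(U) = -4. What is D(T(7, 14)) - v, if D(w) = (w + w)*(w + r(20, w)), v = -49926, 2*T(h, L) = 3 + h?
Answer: 49936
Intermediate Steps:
T(h, L) = 3/2 + h/2 (T(h, L) = (3 + h)/2 = 3/2 + h/2)
r(b, c) = -4
D(w) = 2*w*(-4 + w) (D(w) = (w + w)*(w - 4) = (2*w)*(-4 + w) = 2*w*(-4 + w))
D(T(7, 14)) - v = 2*(3/2 + (1/2)*7)*(-4 + (3/2 + (1/2)*7)) - 1*(-49926) = 2*(3/2 + 7/2)*(-4 + (3/2 + 7/2)) + 49926 = 2*5*(-4 + 5) + 49926 = 2*5*1 + 49926 = 10 + 49926 = 49936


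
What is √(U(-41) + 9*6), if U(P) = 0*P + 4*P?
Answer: I*√110 ≈ 10.488*I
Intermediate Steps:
U(P) = 4*P (U(P) = 0 + 4*P = 4*P)
√(U(-41) + 9*6) = √(4*(-41) + 9*6) = √(-164 + 54) = √(-110) = I*√110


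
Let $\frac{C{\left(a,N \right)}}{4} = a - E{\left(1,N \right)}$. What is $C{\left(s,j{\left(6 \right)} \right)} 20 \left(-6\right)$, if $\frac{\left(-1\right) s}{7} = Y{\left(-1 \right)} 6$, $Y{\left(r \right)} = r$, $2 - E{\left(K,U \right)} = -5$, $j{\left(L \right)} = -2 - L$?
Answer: $-16800$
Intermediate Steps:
$E{\left(K,U \right)} = 7$ ($E{\left(K,U \right)} = 2 - -5 = 2 + 5 = 7$)
$s = 42$ ($s = - 7 \left(\left(-1\right) 6\right) = \left(-7\right) \left(-6\right) = 42$)
$C{\left(a,N \right)} = -28 + 4 a$ ($C{\left(a,N \right)} = 4 \left(a - 7\right) = 4 \left(-7 + a\right) = -28 + 4 a$)
$C{\left(s,j{\left(6 \right)} \right)} 20 \left(-6\right) = \left(-28 + 4 \cdot 42\right) 20 \left(-6\right) = \left(-28 + 168\right) 20 \left(-6\right) = 140 \cdot 20 \left(-6\right) = 2800 \left(-6\right) = -16800$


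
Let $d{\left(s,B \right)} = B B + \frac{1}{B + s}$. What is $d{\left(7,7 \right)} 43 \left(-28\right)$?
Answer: $-59082$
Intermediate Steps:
$d{\left(s,B \right)} = B^{2} + \frac{1}{B + s}$
$d{\left(7,7 \right)} 43 \left(-28\right) = \frac{1 + 7^{3} + 7 \cdot 7^{2}}{7 + 7} \cdot 43 \left(-28\right) = \frac{1 + 343 + 7 \cdot 49}{14} \cdot 43 \left(-28\right) = \frac{1 + 343 + 343}{14} \cdot 43 \left(-28\right) = \frac{1}{14} \cdot 687 \cdot 43 \left(-28\right) = \frac{687}{14} \cdot 43 \left(-28\right) = \frac{29541}{14} \left(-28\right) = -59082$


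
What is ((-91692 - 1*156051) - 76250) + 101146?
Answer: -222847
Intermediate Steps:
((-91692 - 1*156051) - 76250) + 101146 = ((-91692 - 156051) - 76250) + 101146 = (-247743 - 76250) + 101146 = -323993 + 101146 = -222847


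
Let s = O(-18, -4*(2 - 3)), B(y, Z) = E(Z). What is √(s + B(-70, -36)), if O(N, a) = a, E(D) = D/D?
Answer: √5 ≈ 2.2361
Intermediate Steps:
E(D) = 1
B(y, Z) = 1
s = 4 (s = -4*(2 - 3) = -4*(-1) = 4)
√(s + B(-70, -36)) = √(4 + 1) = √5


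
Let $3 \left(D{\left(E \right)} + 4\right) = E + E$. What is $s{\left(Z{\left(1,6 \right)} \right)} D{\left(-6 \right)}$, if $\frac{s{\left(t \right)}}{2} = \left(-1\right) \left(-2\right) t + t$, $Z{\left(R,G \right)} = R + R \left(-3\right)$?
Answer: $96$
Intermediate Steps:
$D{\left(E \right)} = -4 + \frac{2 E}{3}$ ($D{\left(E \right)} = -4 + \frac{E + E}{3} = -4 + \frac{2 E}{3}$)
$Z{\left(R,G \right)} = - 2 R$ ($Z{\left(R,G \right)} = R - 3 R = - 2 R$)
$s{\left(t \right)} = 6 t$ ($s{\left(t \right)} = 2 \left(\left(-1\right) \left(-2\right) t + t\right) = 2 \left(2 t + t\right) = 2 \cdot 3 t = 6 t$)
$s{\left(Z{\left(1,6 \right)} \right)} D{\left(-6 \right)} = 6 \left(\left(-2\right) 1\right) \left(-4 + \frac{2}{3} \left(-6\right)\right) = 6 \left(-2\right) \left(-4 - 4\right) = \left(-12\right) \left(-8\right) = 96$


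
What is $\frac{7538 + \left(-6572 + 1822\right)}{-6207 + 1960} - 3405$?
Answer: $- \frac{14463823}{4247} \approx -3405.7$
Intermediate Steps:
$\frac{7538 + \left(-6572 + 1822\right)}{-6207 + 1960} - 3405 = \frac{7538 - 4750}{-4247} - 3405 = 2788 \left(- \frac{1}{4247}\right) - 3405 = - \frac{2788}{4247} - 3405 = - \frac{14463823}{4247}$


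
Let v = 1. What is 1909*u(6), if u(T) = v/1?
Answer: 1909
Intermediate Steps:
u(T) = 1 (u(T) = 1/1 = 1*1 = 1)
1909*u(6) = 1909*1 = 1909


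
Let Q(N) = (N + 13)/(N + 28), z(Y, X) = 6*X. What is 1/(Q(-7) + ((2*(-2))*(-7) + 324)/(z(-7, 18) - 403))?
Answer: -2065/1874 ≈ -1.1019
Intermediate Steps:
Q(N) = (13 + N)/(28 + N)
1/(Q(-7) + ((2*(-2))*(-7) + 324)/(z(-7, 18) - 403)) = 1/((13 - 7)/(28 - 7) + ((2*(-2))*(-7) + 324)/(6*18 - 403)) = 1/(6/21 + (-4*(-7) + 324)/(108 - 403)) = 1/((1/21)*6 + (28 + 324)/(-295)) = 1/(2/7 + 352*(-1/295)) = 1/(2/7 - 352/295) = 1/(-1874/2065) = -2065/1874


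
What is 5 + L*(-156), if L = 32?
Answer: -4987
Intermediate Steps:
5 + L*(-156) = 5 + 32*(-156) = 5 - 4992 = -4987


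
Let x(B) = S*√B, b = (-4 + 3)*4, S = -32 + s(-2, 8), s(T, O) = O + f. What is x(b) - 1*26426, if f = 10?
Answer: -26426 - 28*I ≈ -26426.0 - 28.0*I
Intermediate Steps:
s(T, O) = 10 + O (s(T, O) = O + 10 = 10 + O)
S = -14 (S = -32 + (10 + 8) = -32 + 18 = -14)
b = -4 (b = -1*4 = -4)
x(B) = -14*√B
x(b) - 1*26426 = -28*I - 1*26426 = -28*I - 26426 = -26426 - 28*I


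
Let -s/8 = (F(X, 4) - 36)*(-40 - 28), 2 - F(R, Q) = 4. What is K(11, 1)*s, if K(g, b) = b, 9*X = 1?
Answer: -20672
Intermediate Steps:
X = ⅑ (X = (⅑)*1 = ⅑ ≈ 0.11111)
F(R, Q) = -2 (F(R, Q) = 2 - 1*4 = 2 - 4 = -2)
s = -20672 (s = -8*(-2 - 36)*(-40 - 28) = -(-304)*(-68) = -8*2584 = -20672)
K(11, 1)*s = 1*(-20672) = -20672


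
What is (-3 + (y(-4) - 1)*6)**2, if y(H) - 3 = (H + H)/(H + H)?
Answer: 225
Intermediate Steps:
y(H) = 4 (y(H) = 3 + (H + H)/(H + H) = 3 + (2*H)/((2*H)) = 3 + (2*H)*(1/(2*H)) = 3 + 1 = 4)
(-3 + (y(-4) - 1)*6)**2 = (-3 + (4 - 1)*6)**2 = (-3 + 3*6)**2 = (-3 + 18)**2 = 15**2 = 225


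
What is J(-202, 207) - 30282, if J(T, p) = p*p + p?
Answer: 12774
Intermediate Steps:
J(T, p) = p + p² (J(T, p) = p² + p = p + p²)
J(-202, 207) - 30282 = 207*(1 + 207) - 30282 = 207*208 - 30282 = 43056 - 30282 = 12774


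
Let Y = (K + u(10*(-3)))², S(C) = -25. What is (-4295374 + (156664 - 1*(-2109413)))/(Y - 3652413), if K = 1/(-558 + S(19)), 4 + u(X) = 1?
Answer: 689735728033/1241411939657 ≈ 0.55561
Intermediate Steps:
u(X) = -3 (u(X) = -4 + 1 = -3)
K = -1/583 (K = 1/(-558 - 25) = 1/(-583) = -1/583 ≈ -0.0017153)
Y = 3062500/339889 (Y = (-1/583 - 3)² = (-1750/583)² = 3062500/339889 ≈ 9.0103)
(-4295374 + (156664 - 1*(-2109413)))/(Y - 3652413) = (-4295374 + (156664 - 1*(-2109413)))/(3062500/339889 - 3652413) = (-4295374 + (156664 + 2109413))/(-1241411939657/339889) = (-4295374 + 2266077)*(-339889/1241411939657) = -2029297*(-339889/1241411939657) = 689735728033/1241411939657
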